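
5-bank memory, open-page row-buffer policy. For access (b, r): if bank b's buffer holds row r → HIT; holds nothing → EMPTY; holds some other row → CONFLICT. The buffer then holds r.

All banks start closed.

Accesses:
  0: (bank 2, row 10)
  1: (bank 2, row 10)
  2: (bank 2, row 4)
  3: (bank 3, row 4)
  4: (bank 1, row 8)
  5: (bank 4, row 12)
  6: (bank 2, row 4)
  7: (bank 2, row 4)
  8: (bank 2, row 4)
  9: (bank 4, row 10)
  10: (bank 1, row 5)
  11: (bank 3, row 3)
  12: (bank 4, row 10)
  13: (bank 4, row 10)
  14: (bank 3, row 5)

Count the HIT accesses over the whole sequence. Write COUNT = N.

#0 (2,10) E
#1 (2,10) H  (was 10)
#2 (2,4) C  (was 10)
#3 (3,4) E
#4 (1,8) E
#5 (4,12) E
#6 (2,4) H  (was 4)
#7 (2,4) H  (was 4)
#8 (2,4) H  (was 4)
#9 (4,10) C  (was 12)
#10 (1,5) C  (was 8)
#11 (3,3) C  (was 4)
#12 (4,10) H  (was 10)
#13 (4,10) H  (was 10)
#14 (3,5) C  (was 3)

COUNT = 6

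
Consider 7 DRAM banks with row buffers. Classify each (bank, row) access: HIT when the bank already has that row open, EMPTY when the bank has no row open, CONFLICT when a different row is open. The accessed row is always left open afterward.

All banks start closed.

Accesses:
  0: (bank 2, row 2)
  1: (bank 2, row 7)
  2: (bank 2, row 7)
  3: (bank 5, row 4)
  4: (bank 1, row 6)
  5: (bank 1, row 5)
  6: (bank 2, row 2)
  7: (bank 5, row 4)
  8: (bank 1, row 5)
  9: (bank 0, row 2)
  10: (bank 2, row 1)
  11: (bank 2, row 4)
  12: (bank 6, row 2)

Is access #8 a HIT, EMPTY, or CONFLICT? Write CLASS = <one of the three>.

CLASS = HIT

  [0] b2 r2: no row ⇒ E
  [1] b2 r7: had r2 ⇒ C
  [2] b2 r7: had r7 ⇒ H
  [3] b5 r4: no row ⇒ E
  [4] b1 r6: no row ⇒ E
  [5] b1 r5: had r6 ⇒ C
  [6] b2 r2: had r7 ⇒ C
  [7] b5 r4: had r4 ⇒ H
  [8] b1 r5: had r5 ⇒ H
  [9] b0 r2: no row ⇒ E
  [10] b2 r1: had r2 ⇒ C
  [11] b2 r4: had r1 ⇒ C
  [12] b6 r2: no row ⇒ E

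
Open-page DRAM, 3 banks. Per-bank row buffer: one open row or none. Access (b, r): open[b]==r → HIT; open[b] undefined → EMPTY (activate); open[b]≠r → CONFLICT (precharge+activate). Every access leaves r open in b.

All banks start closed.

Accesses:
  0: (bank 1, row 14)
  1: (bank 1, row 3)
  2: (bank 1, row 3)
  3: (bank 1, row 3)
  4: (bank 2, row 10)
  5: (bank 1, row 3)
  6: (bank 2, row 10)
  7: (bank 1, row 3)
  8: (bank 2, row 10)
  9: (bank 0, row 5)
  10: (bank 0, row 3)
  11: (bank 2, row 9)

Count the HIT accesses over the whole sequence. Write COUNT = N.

  [0] b1 r14: no row ⇒ E
  [1] b1 r3: had r14 ⇒ C
  [2] b1 r3: had r3 ⇒ H
  [3] b1 r3: had r3 ⇒ H
  [4] b2 r10: no row ⇒ E
  [5] b1 r3: had r3 ⇒ H
  [6] b2 r10: had r10 ⇒ H
  [7] b1 r3: had r3 ⇒ H
  [8] b2 r10: had r10 ⇒ H
  [9] b0 r5: no row ⇒ E
  [10] b0 r3: had r5 ⇒ C
  [11] b2 r9: had r10 ⇒ C

COUNT = 6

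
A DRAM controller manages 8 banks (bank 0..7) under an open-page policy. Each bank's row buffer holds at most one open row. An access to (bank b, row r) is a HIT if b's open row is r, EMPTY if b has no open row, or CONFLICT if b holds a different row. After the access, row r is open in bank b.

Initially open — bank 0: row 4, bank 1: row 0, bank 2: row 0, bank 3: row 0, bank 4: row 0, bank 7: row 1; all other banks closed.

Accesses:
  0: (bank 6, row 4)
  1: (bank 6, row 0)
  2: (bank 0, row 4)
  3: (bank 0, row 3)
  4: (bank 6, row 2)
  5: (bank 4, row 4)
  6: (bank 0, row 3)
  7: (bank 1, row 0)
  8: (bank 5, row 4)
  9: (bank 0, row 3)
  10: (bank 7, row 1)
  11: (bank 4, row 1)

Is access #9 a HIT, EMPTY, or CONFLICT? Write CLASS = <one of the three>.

  [0] b6 r4: no row ⇒ E
  [1] b6 r0: had r4 ⇒ C
  [2] b0 r4: had r4 ⇒ H
  [3] b0 r3: had r4 ⇒ C
  [4] b6 r2: had r0 ⇒ C
  [5] b4 r4: had r0 ⇒ C
  [6] b0 r3: had r3 ⇒ H
  [7] b1 r0: had r0 ⇒ H
  [8] b5 r4: no row ⇒ E
  [9] b0 r3: had r3 ⇒ H
  [10] b7 r1: had r1 ⇒ H
  [11] b4 r1: had r4 ⇒ C

CLASS = HIT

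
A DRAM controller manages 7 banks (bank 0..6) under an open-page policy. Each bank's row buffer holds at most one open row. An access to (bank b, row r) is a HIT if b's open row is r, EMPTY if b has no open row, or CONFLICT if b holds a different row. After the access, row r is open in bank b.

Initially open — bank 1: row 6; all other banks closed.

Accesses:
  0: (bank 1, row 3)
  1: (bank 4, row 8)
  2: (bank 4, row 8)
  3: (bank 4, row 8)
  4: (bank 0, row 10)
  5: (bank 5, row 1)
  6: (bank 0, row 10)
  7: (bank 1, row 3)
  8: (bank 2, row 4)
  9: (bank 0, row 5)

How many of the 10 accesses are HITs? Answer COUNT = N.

#0 (1,3) C  (was 6)
#1 (4,8) E
#2 (4,8) H  (was 8)
#3 (4,8) H  (was 8)
#4 (0,10) E
#5 (5,1) E
#6 (0,10) H  (was 10)
#7 (1,3) H  (was 3)
#8 (2,4) E
#9 (0,5) C  (was 10)

COUNT = 4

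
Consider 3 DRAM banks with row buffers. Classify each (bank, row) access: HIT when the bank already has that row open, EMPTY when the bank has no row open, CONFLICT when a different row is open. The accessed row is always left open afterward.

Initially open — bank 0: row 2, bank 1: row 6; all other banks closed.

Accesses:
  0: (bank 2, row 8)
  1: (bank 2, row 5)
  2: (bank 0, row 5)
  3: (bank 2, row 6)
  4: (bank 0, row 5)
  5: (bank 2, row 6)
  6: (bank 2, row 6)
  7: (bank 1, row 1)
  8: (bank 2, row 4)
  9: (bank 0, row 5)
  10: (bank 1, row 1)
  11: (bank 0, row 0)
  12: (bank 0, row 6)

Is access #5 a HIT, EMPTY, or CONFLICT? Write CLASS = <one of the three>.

CLASS = HIT

0: bank 2 row 8 — prev None → EMPTY
1: bank 2 row 5 — prev 8 → CONFLICT
2: bank 0 row 5 — prev 2 → CONFLICT
3: bank 2 row 6 — prev 5 → CONFLICT
4: bank 0 row 5 — prev 5 → HIT
5: bank 2 row 6 — prev 6 → HIT
6: bank 2 row 6 — prev 6 → HIT
7: bank 1 row 1 — prev 6 → CONFLICT
8: bank 2 row 4 — prev 6 → CONFLICT
9: bank 0 row 5 — prev 5 → HIT
10: bank 1 row 1 — prev 1 → HIT
11: bank 0 row 0 — prev 5 → CONFLICT
12: bank 0 row 6 — prev 0 → CONFLICT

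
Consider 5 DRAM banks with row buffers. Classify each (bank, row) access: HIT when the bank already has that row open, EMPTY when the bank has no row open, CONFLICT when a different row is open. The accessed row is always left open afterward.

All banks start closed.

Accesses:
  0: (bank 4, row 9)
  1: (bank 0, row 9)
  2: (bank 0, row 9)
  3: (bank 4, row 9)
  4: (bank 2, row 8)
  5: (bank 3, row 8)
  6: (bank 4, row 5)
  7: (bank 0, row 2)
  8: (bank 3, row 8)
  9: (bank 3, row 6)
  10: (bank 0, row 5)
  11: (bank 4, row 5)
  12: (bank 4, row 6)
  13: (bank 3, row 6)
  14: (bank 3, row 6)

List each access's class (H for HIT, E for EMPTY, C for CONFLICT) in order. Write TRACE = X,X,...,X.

  [0] b4 r9: no row ⇒ E
  [1] b0 r9: no row ⇒ E
  [2] b0 r9: had r9 ⇒ H
  [3] b4 r9: had r9 ⇒ H
  [4] b2 r8: no row ⇒ E
  [5] b3 r8: no row ⇒ E
  [6] b4 r5: had r9 ⇒ C
  [7] b0 r2: had r9 ⇒ C
  [8] b3 r8: had r8 ⇒ H
  [9] b3 r6: had r8 ⇒ C
  [10] b0 r5: had r2 ⇒ C
  [11] b4 r5: had r5 ⇒ H
  [12] b4 r6: had r5 ⇒ C
  [13] b3 r6: had r6 ⇒ H
  [14] b3 r6: had r6 ⇒ H

TRACE = E,E,H,H,E,E,C,C,H,C,C,H,C,H,H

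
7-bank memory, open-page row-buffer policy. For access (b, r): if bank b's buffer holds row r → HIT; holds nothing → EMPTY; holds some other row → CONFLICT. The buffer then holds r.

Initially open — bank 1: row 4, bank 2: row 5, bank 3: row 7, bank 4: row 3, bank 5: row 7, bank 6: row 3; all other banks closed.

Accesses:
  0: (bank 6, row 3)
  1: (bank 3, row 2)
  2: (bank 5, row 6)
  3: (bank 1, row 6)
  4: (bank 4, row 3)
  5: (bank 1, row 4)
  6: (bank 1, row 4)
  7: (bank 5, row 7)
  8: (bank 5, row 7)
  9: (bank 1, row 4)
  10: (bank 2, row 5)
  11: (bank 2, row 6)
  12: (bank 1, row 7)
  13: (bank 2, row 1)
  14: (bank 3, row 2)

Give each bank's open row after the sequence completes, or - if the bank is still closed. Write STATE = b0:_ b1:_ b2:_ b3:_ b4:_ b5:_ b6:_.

STATE = b0:- b1:7 b2:1 b3:2 b4:3 b5:7 b6:3

#0 (6,3) H  (was 3)
#1 (3,2) C  (was 7)
#2 (5,6) C  (was 7)
#3 (1,6) C  (was 4)
#4 (4,3) H  (was 3)
#5 (1,4) C  (was 6)
#6 (1,4) H  (was 4)
#7 (5,7) C  (was 6)
#8 (5,7) H  (was 7)
#9 (1,4) H  (was 4)
#10 (2,5) H  (was 5)
#11 (2,6) C  (was 5)
#12 (1,7) C  (was 4)
#13 (2,1) C  (was 6)
#14 (3,2) H  (was 2)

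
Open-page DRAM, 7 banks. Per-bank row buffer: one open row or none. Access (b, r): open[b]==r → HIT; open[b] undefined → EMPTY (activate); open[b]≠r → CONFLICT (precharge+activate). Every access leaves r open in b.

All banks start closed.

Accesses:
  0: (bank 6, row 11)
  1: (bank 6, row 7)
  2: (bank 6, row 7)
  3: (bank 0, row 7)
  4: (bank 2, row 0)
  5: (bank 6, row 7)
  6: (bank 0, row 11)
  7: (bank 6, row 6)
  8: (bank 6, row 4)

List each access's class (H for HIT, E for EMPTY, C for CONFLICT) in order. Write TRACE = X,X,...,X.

0: bank 6 row 11 — prev None → EMPTY
1: bank 6 row 7 — prev 11 → CONFLICT
2: bank 6 row 7 — prev 7 → HIT
3: bank 0 row 7 — prev None → EMPTY
4: bank 2 row 0 — prev None → EMPTY
5: bank 6 row 7 — prev 7 → HIT
6: bank 0 row 11 — prev 7 → CONFLICT
7: bank 6 row 6 — prev 7 → CONFLICT
8: bank 6 row 4 — prev 6 → CONFLICT

TRACE = E,C,H,E,E,H,C,C,C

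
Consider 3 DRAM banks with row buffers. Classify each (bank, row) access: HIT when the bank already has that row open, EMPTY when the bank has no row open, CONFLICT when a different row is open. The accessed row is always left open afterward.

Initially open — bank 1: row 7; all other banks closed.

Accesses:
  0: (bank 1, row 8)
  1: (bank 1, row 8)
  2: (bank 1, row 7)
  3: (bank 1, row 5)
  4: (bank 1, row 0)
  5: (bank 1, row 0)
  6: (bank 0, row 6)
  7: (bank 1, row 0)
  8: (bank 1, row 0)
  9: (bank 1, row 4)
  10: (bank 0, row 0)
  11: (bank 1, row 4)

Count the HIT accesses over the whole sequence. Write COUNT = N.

COUNT = 5

#0 (1,8) C  (was 7)
#1 (1,8) H  (was 8)
#2 (1,7) C  (was 8)
#3 (1,5) C  (was 7)
#4 (1,0) C  (was 5)
#5 (1,0) H  (was 0)
#6 (0,6) E
#7 (1,0) H  (was 0)
#8 (1,0) H  (was 0)
#9 (1,4) C  (was 0)
#10 (0,0) C  (was 6)
#11 (1,4) H  (was 4)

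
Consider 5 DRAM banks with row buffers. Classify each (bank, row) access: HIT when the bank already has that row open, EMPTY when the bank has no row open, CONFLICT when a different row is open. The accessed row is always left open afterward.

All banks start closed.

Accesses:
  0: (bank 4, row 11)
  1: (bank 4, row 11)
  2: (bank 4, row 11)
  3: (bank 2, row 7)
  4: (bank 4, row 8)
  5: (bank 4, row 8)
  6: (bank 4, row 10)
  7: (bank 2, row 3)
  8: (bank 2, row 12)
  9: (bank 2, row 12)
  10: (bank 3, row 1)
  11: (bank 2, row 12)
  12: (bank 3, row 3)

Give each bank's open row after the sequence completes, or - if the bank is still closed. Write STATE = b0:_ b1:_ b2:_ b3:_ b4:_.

#0 (4,11) E
#1 (4,11) H  (was 11)
#2 (4,11) H  (was 11)
#3 (2,7) E
#4 (4,8) C  (was 11)
#5 (4,8) H  (was 8)
#6 (4,10) C  (was 8)
#7 (2,3) C  (was 7)
#8 (2,12) C  (was 3)
#9 (2,12) H  (was 12)
#10 (3,1) E
#11 (2,12) H  (was 12)
#12 (3,3) C  (was 1)

STATE = b0:- b1:- b2:12 b3:3 b4:10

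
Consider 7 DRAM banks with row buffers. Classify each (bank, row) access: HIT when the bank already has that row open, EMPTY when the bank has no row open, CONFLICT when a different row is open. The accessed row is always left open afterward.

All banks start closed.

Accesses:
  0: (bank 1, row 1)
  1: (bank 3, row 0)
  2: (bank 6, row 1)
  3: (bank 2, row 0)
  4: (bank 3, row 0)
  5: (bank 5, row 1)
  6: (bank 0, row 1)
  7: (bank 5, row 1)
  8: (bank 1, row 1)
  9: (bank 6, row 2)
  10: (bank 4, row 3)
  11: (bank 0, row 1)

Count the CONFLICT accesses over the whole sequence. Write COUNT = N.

  [0] b1 r1: no row ⇒ E
  [1] b3 r0: no row ⇒ E
  [2] b6 r1: no row ⇒ E
  [3] b2 r0: no row ⇒ E
  [4] b3 r0: had r0 ⇒ H
  [5] b5 r1: no row ⇒ E
  [6] b0 r1: no row ⇒ E
  [7] b5 r1: had r1 ⇒ H
  [8] b1 r1: had r1 ⇒ H
  [9] b6 r2: had r1 ⇒ C
  [10] b4 r3: no row ⇒ E
  [11] b0 r1: had r1 ⇒ H

COUNT = 1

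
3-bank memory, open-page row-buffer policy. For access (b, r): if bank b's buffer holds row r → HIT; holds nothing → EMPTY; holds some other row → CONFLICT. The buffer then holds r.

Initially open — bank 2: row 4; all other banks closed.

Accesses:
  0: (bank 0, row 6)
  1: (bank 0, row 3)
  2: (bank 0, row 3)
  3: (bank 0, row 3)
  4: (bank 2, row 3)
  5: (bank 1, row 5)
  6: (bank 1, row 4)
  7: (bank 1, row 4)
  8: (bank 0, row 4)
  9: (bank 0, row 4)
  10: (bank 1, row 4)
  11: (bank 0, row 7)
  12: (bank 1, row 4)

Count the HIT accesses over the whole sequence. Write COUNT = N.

COUNT = 6

0: bank 0 row 6 — prev None → EMPTY
1: bank 0 row 3 — prev 6 → CONFLICT
2: bank 0 row 3 — prev 3 → HIT
3: bank 0 row 3 — prev 3 → HIT
4: bank 2 row 3 — prev 4 → CONFLICT
5: bank 1 row 5 — prev None → EMPTY
6: bank 1 row 4 — prev 5 → CONFLICT
7: bank 1 row 4 — prev 4 → HIT
8: bank 0 row 4 — prev 3 → CONFLICT
9: bank 0 row 4 — prev 4 → HIT
10: bank 1 row 4 — prev 4 → HIT
11: bank 0 row 7 — prev 4 → CONFLICT
12: bank 1 row 4 — prev 4 → HIT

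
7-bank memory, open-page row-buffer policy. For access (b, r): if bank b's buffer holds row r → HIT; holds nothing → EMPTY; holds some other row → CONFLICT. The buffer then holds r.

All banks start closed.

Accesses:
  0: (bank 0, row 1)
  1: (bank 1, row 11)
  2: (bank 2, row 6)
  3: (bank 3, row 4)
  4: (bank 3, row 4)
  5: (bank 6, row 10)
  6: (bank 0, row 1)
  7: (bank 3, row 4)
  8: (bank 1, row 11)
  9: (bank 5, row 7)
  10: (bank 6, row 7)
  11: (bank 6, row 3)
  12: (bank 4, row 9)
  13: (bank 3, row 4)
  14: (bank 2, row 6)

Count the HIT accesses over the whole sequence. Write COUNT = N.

  [0] b0 r1: no row ⇒ E
  [1] b1 r11: no row ⇒ E
  [2] b2 r6: no row ⇒ E
  [3] b3 r4: no row ⇒ E
  [4] b3 r4: had r4 ⇒ H
  [5] b6 r10: no row ⇒ E
  [6] b0 r1: had r1 ⇒ H
  [7] b3 r4: had r4 ⇒ H
  [8] b1 r11: had r11 ⇒ H
  [9] b5 r7: no row ⇒ E
  [10] b6 r7: had r10 ⇒ C
  [11] b6 r3: had r7 ⇒ C
  [12] b4 r9: no row ⇒ E
  [13] b3 r4: had r4 ⇒ H
  [14] b2 r6: had r6 ⇒ H

COUNT = 6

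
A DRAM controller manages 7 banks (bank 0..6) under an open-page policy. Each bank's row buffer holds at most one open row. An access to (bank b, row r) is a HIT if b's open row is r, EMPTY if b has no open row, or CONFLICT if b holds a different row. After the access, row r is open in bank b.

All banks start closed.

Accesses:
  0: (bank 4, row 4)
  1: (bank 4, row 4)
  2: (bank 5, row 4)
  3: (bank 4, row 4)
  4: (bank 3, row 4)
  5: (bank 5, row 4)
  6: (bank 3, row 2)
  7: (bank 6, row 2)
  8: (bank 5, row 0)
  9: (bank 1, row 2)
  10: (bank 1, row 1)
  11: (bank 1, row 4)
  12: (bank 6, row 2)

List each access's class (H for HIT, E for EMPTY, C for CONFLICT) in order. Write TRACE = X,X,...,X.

step 0: bank4 None->4 [EMPTY]
step 1: bank4 4->4 [HIT]
step 2: bank5 None->4 [EMPTY]
step 3: bank4 4->4 [HIT]
step 4: bank3 None->4 [EMPTY]
step 5: bank5 4->4 [HIT]
step 6: bank3 4->2 [CONFLICT]
step 7: bank6 None->2 [EMPTY]
step 8: bank5 4->0 [CONFLICT]
step 9: bank1 None->2 [EMPTY]
step 10: bank1 2->1 [CONFLICT]
step 11: bank1 1->4 [CONFLICT]
step 12: bank6 2->2 [HIT]

TRACE = E,H,E,H,E,H,C,E,C,E,C,C,H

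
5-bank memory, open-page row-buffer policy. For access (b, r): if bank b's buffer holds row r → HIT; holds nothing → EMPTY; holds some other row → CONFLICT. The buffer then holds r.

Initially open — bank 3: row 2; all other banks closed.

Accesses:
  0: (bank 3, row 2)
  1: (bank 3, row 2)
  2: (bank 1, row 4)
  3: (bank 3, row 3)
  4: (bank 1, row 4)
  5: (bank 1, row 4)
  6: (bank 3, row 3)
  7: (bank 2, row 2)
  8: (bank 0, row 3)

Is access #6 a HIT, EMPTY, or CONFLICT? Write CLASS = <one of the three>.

CLASS = HIT

#0 (3,2) H  (was 2)
#1 (3,2) H  (was 2)
#2 (1,4) E
#3 (3,3) C  (was 2)
#4 (1,4) H  (was 4)
#5 (1,4) H  (was 4)
#6 (3,3) H  (was 3)
#7 (2,2) E
#8 (0,3) E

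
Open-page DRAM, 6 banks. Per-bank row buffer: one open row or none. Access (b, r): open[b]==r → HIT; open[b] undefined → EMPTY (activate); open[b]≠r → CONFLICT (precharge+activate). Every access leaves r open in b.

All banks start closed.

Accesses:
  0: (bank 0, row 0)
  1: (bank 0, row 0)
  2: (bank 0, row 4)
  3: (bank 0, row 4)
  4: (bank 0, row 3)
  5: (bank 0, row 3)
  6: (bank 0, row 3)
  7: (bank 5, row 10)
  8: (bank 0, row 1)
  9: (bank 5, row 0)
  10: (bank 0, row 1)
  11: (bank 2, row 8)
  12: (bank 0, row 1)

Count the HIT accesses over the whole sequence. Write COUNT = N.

COUNT = 6

  [0] b0 r0: no row ⇒ E
  [1] b0 r0: had r0 ⇒ H
  [2] b0 r4: had r0 ⇒ C
  [3] b0 r4: had r4 ⇒ H
  [4] b0 r3: had r4 ⇒ C
  [5] b0 r3: had r3 ⇒ H
  [6] b0 r3: had r3 ⇒ H
  [7] b5 r10: no row ⇒ E
  [8] b0 r1: had r3 ⇒ C
  [9] b5 r0: had r10 ⇒ C
  [10] b0 r1: had r1 ⇒ H
  [11] b2 r8: no row ⇒ E
  [12] b0 r1: had r1 ⇒ H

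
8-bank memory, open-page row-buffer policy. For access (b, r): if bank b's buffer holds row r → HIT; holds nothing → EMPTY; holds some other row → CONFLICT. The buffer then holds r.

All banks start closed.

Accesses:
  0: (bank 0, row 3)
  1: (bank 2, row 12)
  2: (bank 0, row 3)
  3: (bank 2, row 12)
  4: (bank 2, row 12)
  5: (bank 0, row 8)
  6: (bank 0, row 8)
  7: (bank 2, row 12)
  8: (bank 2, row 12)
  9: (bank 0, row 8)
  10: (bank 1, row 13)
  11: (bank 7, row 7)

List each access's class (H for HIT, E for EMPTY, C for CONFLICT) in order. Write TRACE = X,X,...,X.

TRACE = E,E,H,H,H,C,H,H,H,H,E,E

#0 (0,3) E
#1 (2,12) E
#2 (0,3) H  (was 3)
#3 (2,12) H  (was 12)
#4 (2,12) H  (was 12)
#5 (0,8) C  (was 3)
#6 (0,8) H  (was 8)
#7 (2,12) H  (was 12)
#8 (2,12) H  (was 12)
#9 (0,8) H  (was 8)
#10 (1,13) E
#11 (7,7) E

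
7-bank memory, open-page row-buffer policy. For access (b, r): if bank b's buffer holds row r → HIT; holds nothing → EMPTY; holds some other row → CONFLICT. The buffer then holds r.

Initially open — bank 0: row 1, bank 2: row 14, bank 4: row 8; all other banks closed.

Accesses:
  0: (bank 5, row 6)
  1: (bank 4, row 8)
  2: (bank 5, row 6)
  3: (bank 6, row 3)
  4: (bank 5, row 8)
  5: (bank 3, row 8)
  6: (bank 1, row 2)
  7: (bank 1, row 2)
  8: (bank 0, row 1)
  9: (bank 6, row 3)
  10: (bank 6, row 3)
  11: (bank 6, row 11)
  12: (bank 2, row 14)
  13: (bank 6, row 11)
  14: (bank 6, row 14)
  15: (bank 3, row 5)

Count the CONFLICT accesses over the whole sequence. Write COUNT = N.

COUNT = 4

0: bank 5 row 6 — prev None → EMPTY
1: bank 4 row 8 — prev 8 → HIT
2: bank 5 row 6 — prev 6 → HIT
3: bank 6 row 3 — prev None → EMPTY
4: bank 5 row 8 — prev 6 → CONFLICT
5: bank 3 row 8 — prev None → EMPTY
6: bank 1 row 2 — prev None → EMPTY
7: bank 1 row 2 — prev 2 → HIT
8: bank 0 row 1 — prev 1 → HIT
9: bank 6 row 3 — prev 3 → HIT
10: bank 6 row 3 — prev 3 → HIT
11: bank 6 row 11 — prev 3 → CONFLICT
12: bank 2 row 14 — prev 14 → HIT
13: bank 6 row 11 — prev 11 → HIT
14: bank 6 row 14 — prev 11 → CONFLICT
15: bank 3 row 5 — prev 8 → CONFLICT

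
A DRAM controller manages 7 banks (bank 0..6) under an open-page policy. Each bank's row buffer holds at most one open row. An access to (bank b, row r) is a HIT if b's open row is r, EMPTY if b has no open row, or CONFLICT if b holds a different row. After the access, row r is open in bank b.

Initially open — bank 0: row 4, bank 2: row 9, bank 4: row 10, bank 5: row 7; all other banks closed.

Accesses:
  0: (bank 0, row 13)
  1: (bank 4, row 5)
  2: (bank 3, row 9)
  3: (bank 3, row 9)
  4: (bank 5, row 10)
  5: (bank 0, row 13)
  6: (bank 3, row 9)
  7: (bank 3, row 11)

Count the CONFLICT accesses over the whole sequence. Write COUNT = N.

COUNT = 4

step 0: bank0 4->13 [CONFLICT]
step 1: bank4 10->5 [CONFLICT]
step 2: bank3 None->9 [EMPTY]
step 3: bank3 9->9 [HIT]
step 4: bank5 7->10 [CONFLICT]
step 5: bank0 13->13 [HIT]
step 6: bank3 9->9 [HIT]
step 7: bank3 9->11 [CONFLICT]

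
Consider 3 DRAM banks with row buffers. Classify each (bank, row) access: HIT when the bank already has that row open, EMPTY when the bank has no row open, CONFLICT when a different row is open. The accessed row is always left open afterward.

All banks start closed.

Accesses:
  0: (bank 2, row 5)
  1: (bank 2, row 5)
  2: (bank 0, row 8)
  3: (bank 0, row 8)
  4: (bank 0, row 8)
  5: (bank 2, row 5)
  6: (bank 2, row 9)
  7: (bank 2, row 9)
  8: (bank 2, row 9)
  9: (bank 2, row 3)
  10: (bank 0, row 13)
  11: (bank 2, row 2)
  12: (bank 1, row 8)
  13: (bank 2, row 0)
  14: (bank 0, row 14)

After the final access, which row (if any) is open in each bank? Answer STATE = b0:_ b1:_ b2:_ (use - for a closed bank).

STATE = b0:14 b1:8 b2:0

0: bank 2 row 5 — prev None → EMPTY
1: bank 2 row 5 — prev 5 → HIT
2: bank 0 row 8 — prev None → EMPTY
3: bank 0 row 8 — prev 8 → HIT
4: bank 0 row 8 — prev 8 → HIT
5: bank 2 row 5 — prev 5 → HIT
6: bank 2 row 9 — prev 5 → CONFLICT
7: bank 2 row 9 — prev 9 → HIT
8: bank 2 row 9 — prev 9 → HIT
9: bank 2 row 3 — prev 9 → CONFLICT
10: bank 0 row 13 — prev 8 → CONFLICT
11: bank 2 row 2 — prev 3 → CONFLICT
12: bank 1 row 8 — prev None → EMPTY
13: bank 2 row 0 — prev 2 → CONFLICT
14: bank 0 row 14 — prev 13 → CONFLICT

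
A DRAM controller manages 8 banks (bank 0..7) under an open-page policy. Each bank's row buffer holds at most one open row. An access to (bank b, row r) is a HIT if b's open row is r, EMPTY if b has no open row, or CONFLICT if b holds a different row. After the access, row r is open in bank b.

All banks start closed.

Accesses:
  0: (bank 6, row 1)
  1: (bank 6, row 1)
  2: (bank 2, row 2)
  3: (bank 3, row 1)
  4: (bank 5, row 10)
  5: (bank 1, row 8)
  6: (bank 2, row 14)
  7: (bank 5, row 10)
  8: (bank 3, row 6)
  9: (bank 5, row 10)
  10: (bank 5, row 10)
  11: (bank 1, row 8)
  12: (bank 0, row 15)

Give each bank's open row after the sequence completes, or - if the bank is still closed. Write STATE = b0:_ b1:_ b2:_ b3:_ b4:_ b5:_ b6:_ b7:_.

step 0: bank6 None->1 [EMPTY]
step 1: bank6 1->1 [HIT]
step 2: bank2 None->2 [EMPTY]
step 3: bank3 None->1 [EMPTY]
step 4: bank5 None->10 [EMPTY]
step 5: bank1 None->8 [EMPTY]
step 6: bank2 2->14 [CONFLICT]
step 7: bank5 10->10 [HIT]
step 8: bank3 1->6 [CONFLICT]
step 9: bank5 10->10 [HIT]
step 10: bank5 10->10 [HIT]
step 11: bank1 8->8 [HIT]
step 12: bank0 None->15 [EMPTY]

STATE = b0:15 b1:8 b2:14 b3:6 b4:- b5:10 b6:1 b7:-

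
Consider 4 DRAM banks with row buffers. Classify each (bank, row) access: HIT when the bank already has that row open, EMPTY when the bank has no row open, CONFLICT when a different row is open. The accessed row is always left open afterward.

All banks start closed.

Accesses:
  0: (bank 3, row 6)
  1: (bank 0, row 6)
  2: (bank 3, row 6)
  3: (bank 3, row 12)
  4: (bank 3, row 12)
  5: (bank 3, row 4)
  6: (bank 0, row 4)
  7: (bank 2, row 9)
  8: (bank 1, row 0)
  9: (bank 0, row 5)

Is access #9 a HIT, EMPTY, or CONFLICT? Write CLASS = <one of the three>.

0: bank 3 row 6 — prev None → EMPTY
1: bank 0 row 6 — prev None → EMPTY
2: bank 3 row 6 — prev 6 → HIT
3: bank 3 row 12 — prev 6 → CONFLICT
4: bank 3 row 12 — prev 12 → HIT
5: bank 3 row 4 — prev 12 → CONFLICT
6: bank 0 row 4 — prev 6 → CONFLICT
7: bank 2 row 9 — prev None → EMPTY
8: bank 1 row 0 — prev None → EMPTY
9: bank 0 row 5 — prev 4 → CONFLICT

CLASS = CONFLICT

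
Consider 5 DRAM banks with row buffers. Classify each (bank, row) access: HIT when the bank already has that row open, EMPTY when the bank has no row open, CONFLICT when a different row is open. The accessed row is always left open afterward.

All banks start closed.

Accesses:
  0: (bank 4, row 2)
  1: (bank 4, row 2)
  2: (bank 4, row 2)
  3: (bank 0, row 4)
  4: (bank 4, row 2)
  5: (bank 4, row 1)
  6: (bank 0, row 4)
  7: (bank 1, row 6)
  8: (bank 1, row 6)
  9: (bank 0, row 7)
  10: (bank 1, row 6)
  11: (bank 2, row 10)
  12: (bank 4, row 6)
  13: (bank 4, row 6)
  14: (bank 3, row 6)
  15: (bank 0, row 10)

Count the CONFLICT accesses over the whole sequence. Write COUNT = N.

COUNT = 4

  [0] b4 r2: no row ⇒ E
  [1] b4 r2: had r2 ⇒ H
  [2] b4 r2: had r2 ⇒ H
  [3] b0 r4: no row ⇒ E
  [4] b4 r2: had r2 ⇒ H
  [5] b4 r1: had r2 ⇒ C
  [6] b0 r4: had r4 ⇒ H
  [7] b1 r6: no row ⇒ E
  [8] b1 r6: had r6 ⇒ H
  [9] b0 r7: had r4 ⇒ C
  [10] b1 r6: had r6 ⇒ H
  [11] b2 r10: no row ⇒ E
  [12] b4 r6: had r1 ⇒ C
  [13] b4 r6: had r6 ⇒ H
  [14] b3 r6: no row ⇒ E
  [15] b0 r10: had r7 ⇒ C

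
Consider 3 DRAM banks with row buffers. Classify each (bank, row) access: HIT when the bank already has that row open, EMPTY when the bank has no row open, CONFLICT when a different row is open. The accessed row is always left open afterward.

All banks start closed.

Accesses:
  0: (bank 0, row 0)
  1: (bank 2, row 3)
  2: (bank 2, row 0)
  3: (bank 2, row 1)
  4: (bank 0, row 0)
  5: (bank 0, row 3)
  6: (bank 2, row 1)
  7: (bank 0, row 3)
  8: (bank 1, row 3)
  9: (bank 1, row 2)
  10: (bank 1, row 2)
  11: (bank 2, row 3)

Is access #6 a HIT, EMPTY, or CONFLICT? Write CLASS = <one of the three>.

  [0] b0 r0: no row ⇒ E
  [1] b2 r3: no row ⇒ E
  [2] b2 r0: had r3 ⇒ C
  [3] b2 r1: had r0 ⇒ C
  [4] b0 r0: had r0 ⇒ H
  [5] b0 r3: had r0 ⇒ C
  [6] b2 r1: had r1 ⇒ H
  [7] b0 r3: had r3 ⇒ H
  [8] b1 r3: no row ⇒ E
  [9] b1 r2: had r3 ⇒ C
  [10] b1 r2: had r2 ⇒ H
  [11] b2 r3: had r1 ⇒ C

CLASS = HIT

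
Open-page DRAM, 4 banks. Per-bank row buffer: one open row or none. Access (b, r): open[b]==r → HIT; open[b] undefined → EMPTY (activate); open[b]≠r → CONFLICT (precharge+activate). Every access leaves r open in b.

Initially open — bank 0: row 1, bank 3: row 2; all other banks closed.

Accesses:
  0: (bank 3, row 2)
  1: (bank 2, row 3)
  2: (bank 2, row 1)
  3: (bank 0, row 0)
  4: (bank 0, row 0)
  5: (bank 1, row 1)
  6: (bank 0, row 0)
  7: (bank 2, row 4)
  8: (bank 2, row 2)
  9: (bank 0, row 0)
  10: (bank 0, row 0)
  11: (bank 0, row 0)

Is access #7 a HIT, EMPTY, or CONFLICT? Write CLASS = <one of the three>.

step 0: bank3 2->2 [HIT]
step 1: bank2 None->3 [EMPTY]
step 2: bank2 3->1 [CONFLICT]
step 3: bank0 1->0 [CONFLICT]
step 4: bank0 0->0 [HIT]
step 5: bank1 None->1 [EMPTY]
step 6: bank0 0->0 [HIT]
step 7: bank2 1->4 [CONFLICT]
step 8: bank2 4->2 [CONFLICT]
step 9: bank0 0->0 [HIT]
step 10: bank0 0->0 [HIT]
step 11: bank0 0->0 [HIT]

CLASS = CONFLICT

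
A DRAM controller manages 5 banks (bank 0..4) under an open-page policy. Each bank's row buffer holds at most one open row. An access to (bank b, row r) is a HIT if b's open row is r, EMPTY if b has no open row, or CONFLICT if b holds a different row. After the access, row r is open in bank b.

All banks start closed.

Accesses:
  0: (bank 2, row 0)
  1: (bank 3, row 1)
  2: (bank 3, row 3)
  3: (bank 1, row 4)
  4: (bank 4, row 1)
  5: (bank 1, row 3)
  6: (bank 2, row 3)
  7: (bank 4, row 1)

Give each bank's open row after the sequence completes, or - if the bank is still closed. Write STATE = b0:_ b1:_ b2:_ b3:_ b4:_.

#0 (2,0) E
#1 (3,1) E
#2 (3,3) C  (was 1)
#3 (1,4) E
#4 (4,1) E
#5 (1,3) C  (was 4)
#6 (2,3) C  (was 0)
#7 (4,1) H  (was 1)

STATE = b0:- b1:3 b2:3 b3:3 b4:1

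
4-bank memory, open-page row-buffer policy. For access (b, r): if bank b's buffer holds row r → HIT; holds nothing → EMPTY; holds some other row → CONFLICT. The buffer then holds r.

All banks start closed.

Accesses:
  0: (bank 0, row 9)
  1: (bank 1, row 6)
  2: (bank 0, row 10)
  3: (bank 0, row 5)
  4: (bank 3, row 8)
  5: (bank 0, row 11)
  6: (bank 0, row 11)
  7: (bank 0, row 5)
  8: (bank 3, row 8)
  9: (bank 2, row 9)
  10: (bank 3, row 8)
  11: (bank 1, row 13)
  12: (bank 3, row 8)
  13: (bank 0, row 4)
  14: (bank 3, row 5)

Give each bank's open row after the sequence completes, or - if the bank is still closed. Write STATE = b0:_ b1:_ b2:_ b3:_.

STATE = b0:4 b1:13 b2:9 b3:5

  [0] b0 r9: no row ⇒ E
  [1] b1 r6: no row ⇒ E
  [2] b0 r10: had r9 ⇒ C
  [3] b0 r5: had r10 ⇒ C
  [4] b3 r8: no row ⇒ E
  [5] b0 r11: had r5 ⇒ C
  [6] b0 r11: had r11 ⇒ H
  [7] b0 r5: had r11 ⇒ C
  [8] b3 r8: had r8 ⇒ H
  [9] b2 r9: no row ⇒ E
  [10] b3 r8: had r8 ⇒ H
  [11] b1 r13: had r6 ⇒ C
  [12] b3 r8: had r8 ⇒ H
  [13] b0 r4: had r5 ⇒ C
  [14] b3 r5: had r8 ⇒ C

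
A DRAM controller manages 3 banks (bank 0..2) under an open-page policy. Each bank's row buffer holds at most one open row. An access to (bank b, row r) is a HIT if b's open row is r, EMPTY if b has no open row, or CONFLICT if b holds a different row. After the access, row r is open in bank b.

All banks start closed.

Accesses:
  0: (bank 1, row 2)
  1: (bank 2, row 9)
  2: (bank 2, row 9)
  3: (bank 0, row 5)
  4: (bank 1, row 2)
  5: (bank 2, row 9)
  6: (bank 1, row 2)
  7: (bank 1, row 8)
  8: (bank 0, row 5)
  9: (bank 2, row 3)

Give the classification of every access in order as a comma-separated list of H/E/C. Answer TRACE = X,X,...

TRACE = E,E,H,E,H,H,H,C,H,C

0: bank 1 row 2 — prev None → EMPTY
1: bank 2 row 9 — prev None → EMPTY
2: bank 2 row 9 — prev 9 → HIT
3: bank 0 row 5 — prev None → EMPTY
4: bank 1 row 2 — prev 2 → HIT
5: bank 2 row 9 — prev 9 → HIT
6: bank 1 row 2 — prev 2 → HIT
7: bank 1 row 8 — prev 2 → CONFLICT
8: bank 0 row 5 — prev 5 → HIT
9: bank 2 row 3 — prev 9 → CONFLICT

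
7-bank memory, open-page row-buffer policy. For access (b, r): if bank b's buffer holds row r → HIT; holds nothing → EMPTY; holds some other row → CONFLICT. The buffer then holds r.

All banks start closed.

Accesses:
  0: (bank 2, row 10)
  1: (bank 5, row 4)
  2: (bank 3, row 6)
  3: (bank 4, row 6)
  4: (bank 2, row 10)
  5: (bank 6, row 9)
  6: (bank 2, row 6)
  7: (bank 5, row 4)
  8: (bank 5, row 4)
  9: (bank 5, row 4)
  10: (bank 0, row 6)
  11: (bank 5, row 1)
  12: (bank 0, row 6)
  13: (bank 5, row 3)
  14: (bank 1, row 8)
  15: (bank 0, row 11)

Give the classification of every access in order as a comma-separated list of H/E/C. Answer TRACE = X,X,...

TRACE = E,E,E,E,H,E,C,H,H,H,E,C,H,C,E,C

  [0] b2 r10: no row ⇒ E
  [1] b5 r4: no row ⇒ E
  [2] b3 r6: no row ⇒ E
  [3] b4 r6: no row ⇒ E
  [4] b2 r10: had r10 ⇒ H
  [5] b6 r9: no row ⇒ E
  [6] b2 r6: had r10 ⇒ C
  [7] b5 r4: had r4 ⇒ H
  [8] b5 r4: had r4 ⇒ H
  [9] b5 r4: had r4 ⇒ H
  [10] b0 r6: no row ⇒ E
  [11] b5 r1: had r4 ⇒ C
  [12] b0 r6: had r6 ⇒ H
  [13] b5 r3: had r1 ⇒ C
  [14] b1 r8: no row ⇒ E
  [15] b0 r11: had r6 ⇒ C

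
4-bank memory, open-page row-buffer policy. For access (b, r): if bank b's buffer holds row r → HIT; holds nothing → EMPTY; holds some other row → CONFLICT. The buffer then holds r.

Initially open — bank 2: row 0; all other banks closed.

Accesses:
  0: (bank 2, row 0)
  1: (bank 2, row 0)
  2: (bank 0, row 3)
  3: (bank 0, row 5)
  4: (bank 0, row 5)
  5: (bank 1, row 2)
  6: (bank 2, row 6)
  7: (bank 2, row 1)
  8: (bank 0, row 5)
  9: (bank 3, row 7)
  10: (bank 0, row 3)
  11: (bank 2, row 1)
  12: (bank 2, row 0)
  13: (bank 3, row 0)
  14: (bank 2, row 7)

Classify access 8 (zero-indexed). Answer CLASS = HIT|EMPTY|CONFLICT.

#0 (2,0) H  (was 0)
#1 (2,0) H  (was 0)
#2 (0,3) E
#3 (0,5) C  (was 3)
#4 (0,5) H  (was 5)
#5 (1,2) E
#6 (2,6) C  (was 0)
#7 (2,1) C  (was 6)
#8 (0,5) H  (was 5)
#9 (3,7) E
#10 (0,3) C  (was 5)
#11 (2,1) H  (was 1)
#12 (2,0) C  (was 1)
#13 (3,0) C  (was 7)
#14 (2,7) C  (was 0)

CLASS = HIT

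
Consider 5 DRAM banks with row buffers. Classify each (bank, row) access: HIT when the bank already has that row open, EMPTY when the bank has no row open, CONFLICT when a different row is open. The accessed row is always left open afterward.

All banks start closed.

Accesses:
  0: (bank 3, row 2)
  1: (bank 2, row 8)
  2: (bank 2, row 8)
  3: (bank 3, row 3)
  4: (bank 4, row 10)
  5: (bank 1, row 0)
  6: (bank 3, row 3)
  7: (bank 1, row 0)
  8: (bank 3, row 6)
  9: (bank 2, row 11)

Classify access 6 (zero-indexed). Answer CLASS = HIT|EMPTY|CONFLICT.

0: bank 3 row 2 — prev None → EMPTY
1: bank 2 row 8 — prev None → EMPTY
2: bank 2 row 8 — prev 8 → HIT
3: bank 3 row 3 — prev 2 → CONFLICT
4: bank 4 row 10 — prev None → EMPTY
5: bank 1 row 0 — prev None → EMPTY
6: bank 3 row 3 — prev 3 → HIT
7: bank 1 row 0 — prev 0 → HIT
8: bank 3 row 6 — prev 3 → CONFLICT
9: bank 2 row 11 — prev 8 → CONFLICT

CLASS = HIT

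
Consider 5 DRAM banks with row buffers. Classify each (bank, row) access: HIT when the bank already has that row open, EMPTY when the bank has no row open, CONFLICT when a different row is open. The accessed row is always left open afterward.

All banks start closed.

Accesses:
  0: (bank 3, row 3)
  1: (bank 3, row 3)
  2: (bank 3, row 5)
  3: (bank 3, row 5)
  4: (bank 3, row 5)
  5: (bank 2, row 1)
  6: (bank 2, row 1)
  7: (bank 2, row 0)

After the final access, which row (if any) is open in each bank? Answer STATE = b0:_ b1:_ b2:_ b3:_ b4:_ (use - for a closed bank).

STATE = b0:- b1:- b2:0 b3:5 b4:-

0: bank 3 row 3 — prev None → EMPTY
1: bank 3 row 3 — prev 3 → HIT
2: bank 3 row 5 — prev 3 → CONFLICT
3: bank 3 row 5 — prev 5 → HIT
4: bank 3 row 5 — prev 5 → HIT
5: bank 2 row 1 — prev None → EMPTY
6: bank 2 row 1 — prev 1 → HIT
7: bank 2 row 0 — prev 1 → CONFLICT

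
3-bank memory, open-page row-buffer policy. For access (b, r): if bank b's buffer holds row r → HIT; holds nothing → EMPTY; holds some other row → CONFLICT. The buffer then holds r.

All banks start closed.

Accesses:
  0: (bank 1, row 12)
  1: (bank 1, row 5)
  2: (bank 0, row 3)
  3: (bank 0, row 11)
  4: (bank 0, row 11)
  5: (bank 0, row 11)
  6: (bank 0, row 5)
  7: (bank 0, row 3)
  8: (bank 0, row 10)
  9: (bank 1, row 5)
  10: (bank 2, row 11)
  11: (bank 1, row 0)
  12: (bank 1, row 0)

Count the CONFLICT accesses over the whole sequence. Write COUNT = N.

COUNT = 6

0: bank 1 row 12 — prev None → EMPTY
1: bank 1 row 5 — prev 12 → CONFLICT
2: bank 0 row 3 — prev None → EMPTY
3: bank 0 row 11 — prev 3 → CONFLICT
4: bank 0 row 11 — prev 11 → HIT
5: bank 0 row 11 — prev 11 → HIT
6: bank 0 row 5 — prev 11 → CONFLICT
7: bank 0 row 3 — prev 5 → CONFLICT
8: bank 0 row 10 — prev 3 → CONFLICT
9: bank 1 row 5 — prev 5 → HIT
10: bank 2 row 11 — prev None → EMPTY
11: bank 1 row 0 — prev 5 → CONFLICT
12: bank 1 row 0 — prev 0 → HIT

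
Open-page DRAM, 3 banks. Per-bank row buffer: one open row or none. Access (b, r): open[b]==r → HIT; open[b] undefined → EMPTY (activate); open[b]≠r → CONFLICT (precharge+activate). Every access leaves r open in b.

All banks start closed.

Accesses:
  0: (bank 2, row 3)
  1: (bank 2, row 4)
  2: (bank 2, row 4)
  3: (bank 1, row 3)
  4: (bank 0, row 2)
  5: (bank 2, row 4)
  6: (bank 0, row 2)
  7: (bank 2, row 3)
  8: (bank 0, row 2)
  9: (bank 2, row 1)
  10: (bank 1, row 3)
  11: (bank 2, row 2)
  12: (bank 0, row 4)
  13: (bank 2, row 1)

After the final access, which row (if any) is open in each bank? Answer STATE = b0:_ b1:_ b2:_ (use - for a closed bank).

step 0: bank2 None->3 [EMPTY]
step 1: bank2 3->4 [CONFLICT]
step 2: bank2 4->4 [HIT]
step 3: bank1 None->3 [EMPTY]
step 4: bank0 None->2 [EMPTY]
step 5: bank2 4->4 [HIT]
step 6: bank0 2->2 [HIT]
step 7: bank2 4->3 [CONFLICT]
step 8: bank0 2->2 [HIT]
step 9: bank2 3->1 [CONFLICT]
step 10: bank1 3->3 [HIT]
step 11: bank2 1->2 [CONFLICT]
step 12: bank0 2->4 [CONFLICT]
step 13: bank2 2->1 [CONFLICT]

STATE = b0:4 b1:3 b2:1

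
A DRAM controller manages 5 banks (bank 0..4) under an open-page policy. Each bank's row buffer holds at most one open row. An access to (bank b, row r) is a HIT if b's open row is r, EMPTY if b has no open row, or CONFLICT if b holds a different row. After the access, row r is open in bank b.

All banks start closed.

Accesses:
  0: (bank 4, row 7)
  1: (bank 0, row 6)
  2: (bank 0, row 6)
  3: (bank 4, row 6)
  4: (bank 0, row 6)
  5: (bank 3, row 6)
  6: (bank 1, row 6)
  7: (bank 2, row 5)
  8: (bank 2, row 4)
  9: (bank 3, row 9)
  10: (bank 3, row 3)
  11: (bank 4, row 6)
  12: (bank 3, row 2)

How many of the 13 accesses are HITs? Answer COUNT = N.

COUNT = 3

0: bank 4 row 7 — prev None → EMPTY
1: bank 0 row 6 — prev None → EMPTY
2: bank 0 row 6 — prev 6 → HIT
3: bank 4 row 6 — prev 7 → CONFLICT
4: bank 0 row 6 — prev 6 → HIT
5: bank 3 row 6 — prev None → EMPTY
6: bank 1 row 6 — prev None → EMPTY
7: bank 2 row 5 — prev None → EMPTY
8: bank 2 row 4 — prev 5 → CONFLICT
9: bank 3 row 9 — prev 6 → CONFLICT
10: bank 3 row 3 — prev 9 → CONFLICT
11: bank 4 row 6 — prev 6 → HIT
12: bank 3 row 2 — prev 3 → CONFLICT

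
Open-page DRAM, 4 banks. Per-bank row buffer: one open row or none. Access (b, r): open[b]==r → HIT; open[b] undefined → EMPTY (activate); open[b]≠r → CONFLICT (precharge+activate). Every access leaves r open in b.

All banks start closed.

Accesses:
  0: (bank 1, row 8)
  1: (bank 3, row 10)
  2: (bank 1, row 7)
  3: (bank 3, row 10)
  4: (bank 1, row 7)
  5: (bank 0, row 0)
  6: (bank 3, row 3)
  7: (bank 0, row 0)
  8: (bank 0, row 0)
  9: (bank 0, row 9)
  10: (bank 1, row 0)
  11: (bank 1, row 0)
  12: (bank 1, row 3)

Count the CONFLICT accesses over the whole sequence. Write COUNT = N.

COUNT = 5

#0 (1,8) E
#1 (3,10) E
#2 (1,7) C  (was 8)
#3 (3,10) H  (was 10)
#4 (1,7) H  (was 7)
#5 (0,0) E
#6 (3,3) C  (was 10)
#7 (0,0) H  (was 0)
#8 (0,0) H  (was 0)
#9 (0,9) C  (was 0)
#10 (1,0) C  (was 7)
#11 (1,0) H  (was 0)
#12 (1,3) C  (was 0)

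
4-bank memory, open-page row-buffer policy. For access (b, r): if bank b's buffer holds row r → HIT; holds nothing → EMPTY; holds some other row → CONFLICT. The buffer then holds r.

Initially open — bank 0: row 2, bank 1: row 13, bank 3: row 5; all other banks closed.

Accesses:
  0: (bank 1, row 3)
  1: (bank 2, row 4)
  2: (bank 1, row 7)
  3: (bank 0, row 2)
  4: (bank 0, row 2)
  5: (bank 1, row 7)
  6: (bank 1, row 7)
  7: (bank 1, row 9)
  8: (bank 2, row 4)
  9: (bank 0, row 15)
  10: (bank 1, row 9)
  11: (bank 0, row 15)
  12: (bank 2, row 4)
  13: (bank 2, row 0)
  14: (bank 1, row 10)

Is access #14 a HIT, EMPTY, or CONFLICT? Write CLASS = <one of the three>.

#0 (1,3) C  (was 13)
#1 (2,4) E
#2 (1,7) C  (was 3)
#3 (0,2) H  (was 2)
#4 (0,2) H  (was 2)
#5 (1,7) H  (was 7)
#6 (1,7) H  (was 7)
#7 (1,9) C  (was 7)
#8 (2,4) H  (was 4)
#9 (0,15) C  (was 2)
#10 (1,9) H  (was 9)
#11 (0,15) H  (was 15)
#12 (2,4) H  (was 4)
#13 (2,0) C  (was 4)
#14 (1,10) C  (was 9)

CLASS = CONFLICT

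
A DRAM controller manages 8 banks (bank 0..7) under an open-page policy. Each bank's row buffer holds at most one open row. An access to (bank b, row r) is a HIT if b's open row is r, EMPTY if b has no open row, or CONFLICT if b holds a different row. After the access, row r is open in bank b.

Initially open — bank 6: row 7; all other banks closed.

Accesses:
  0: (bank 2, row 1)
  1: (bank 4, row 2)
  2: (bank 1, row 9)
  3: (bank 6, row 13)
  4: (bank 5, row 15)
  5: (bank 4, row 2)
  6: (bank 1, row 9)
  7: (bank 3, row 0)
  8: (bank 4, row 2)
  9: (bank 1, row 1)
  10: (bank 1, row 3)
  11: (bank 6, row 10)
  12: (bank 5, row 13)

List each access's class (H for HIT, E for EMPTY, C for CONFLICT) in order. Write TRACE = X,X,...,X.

0: bank 2 row 1 — prev None → EMPTY
1: bank 4 row 2 — prev None → EMPTY
2: bank 1 row 9 — prev None → EMPTY
3: bank 6 row 13 — prev 7 → CONFLICT
4: bank 5 row 15 — prev None → EMPTY
5: bank 4 row 2 — prev 2 → HIT
6: bank 1 row 9 — prev 9 → HIT
7: bank 3 row 0 — prev None → EMPTY
8: bank 4 row 2 — prev 2 → HIT
9: bank 1 row 1 — prev 9 → CONFLICT
10: bank 1 row 3 — prev 1 → CONFLICT
11: bank 6 row 10 — prev 13 → CONFLICT
12: bank 5 row 13 — prev 15 → CONFLICT

TRACE = E,E,E,C,E,H,H,E,H,C,C,C,C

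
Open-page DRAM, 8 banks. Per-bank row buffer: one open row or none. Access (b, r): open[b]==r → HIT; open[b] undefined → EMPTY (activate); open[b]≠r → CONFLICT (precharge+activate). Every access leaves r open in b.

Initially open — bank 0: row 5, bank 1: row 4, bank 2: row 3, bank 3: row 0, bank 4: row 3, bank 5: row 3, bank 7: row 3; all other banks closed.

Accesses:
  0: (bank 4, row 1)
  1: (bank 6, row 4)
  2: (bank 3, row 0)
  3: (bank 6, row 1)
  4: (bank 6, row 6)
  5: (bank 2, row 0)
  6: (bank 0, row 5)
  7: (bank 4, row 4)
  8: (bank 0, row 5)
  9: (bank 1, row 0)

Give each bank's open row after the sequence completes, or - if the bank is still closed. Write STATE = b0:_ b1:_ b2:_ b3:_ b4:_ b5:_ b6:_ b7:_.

STATE = b0:5 b1:0 b2:0 b3:0 b4:4 b5:3 b6:6 b7:3

  [0] b4 r1: had r3 ⇒ C
  [1] b6 r4: no row ⇒ E
  [2] b3 r0: had r0 ⇒ H
  [3] b6 r1: had r4 ⇒ C
  [4] b6 r6: had r1 ⇒ C
  [5] b2 r0: had r3 ⇒ C
  [6] b0 r5: had r5 ⇒ H
  [7] b4 r4: had r1 ⇒ C
  [8] b0 r5: had r5 ⇒ H
  [9] b1 r0: had r4 ⇒ C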